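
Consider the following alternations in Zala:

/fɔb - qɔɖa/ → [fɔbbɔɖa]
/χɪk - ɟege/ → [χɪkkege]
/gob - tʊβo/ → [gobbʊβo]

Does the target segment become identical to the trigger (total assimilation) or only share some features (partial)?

Comparing underlying and surface forms, /q/ → [b] is the alternation; the neighbouring /b/ is constant.
The output [b] is identical to the trigger /b/ — every feature (place, manner, voicing) has been copied — so this is total assimilation.
The other forms behave the same way: /ɟ/ → [k] after /k/; /t/ → [b] after /b/ — in each case the output is a copy of the preceding consonant.

total assimilation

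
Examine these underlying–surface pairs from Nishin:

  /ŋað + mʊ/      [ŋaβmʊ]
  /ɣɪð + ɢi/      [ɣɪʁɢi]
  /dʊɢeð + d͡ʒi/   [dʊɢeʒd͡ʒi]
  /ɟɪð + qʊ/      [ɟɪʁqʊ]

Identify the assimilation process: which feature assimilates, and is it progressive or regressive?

Comparing underlying and surface forms, /ð/ → [β] is the alternation; the neighbouring /m/ is constant.
The change dental → bilabial matches the place of the following /m/, identifying this as place assimilation.
Manner and voice are unchanged, so the assimilation is partial, not total.
Checking the remaining alternations: /ð/ → [ʁ] before /ɢ/ (dental → uvular, matching uvular); /ð/ → [ʒ] before /d͡ʒ/ (dental → postalveolar, matching postalveolar); /ð/ → [ʁ] before /q/ (dental → uvular, matching uvular) — only place changes, and always toward the following segment.
The trigger is the following segment, so the direction is regressive (anticipatory).

regressive place assimilation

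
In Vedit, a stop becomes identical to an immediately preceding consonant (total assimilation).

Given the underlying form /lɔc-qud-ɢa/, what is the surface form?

[lɔccudda]

/q/ is the segment targeted by the rule; it sits immediately after /c/, so it assimilates completely and surfaces as [c].
At the second juncture, /ɢ/ likewise becomes [d] adjacent to /d/.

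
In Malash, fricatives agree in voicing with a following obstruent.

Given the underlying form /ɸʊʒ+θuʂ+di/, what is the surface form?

[ɸʊʃθuʐdi]

The rule targets /ʒ/ (voiced postalveolar fricative), which sits before the trigger /θ/ (voiceless).
The voiceless postalveolar fricative is [ʃ], so /ʒ/ → [ʃ].
The same rule applies at the second boundary: /ʂ/ → [ʐ] next to /d/.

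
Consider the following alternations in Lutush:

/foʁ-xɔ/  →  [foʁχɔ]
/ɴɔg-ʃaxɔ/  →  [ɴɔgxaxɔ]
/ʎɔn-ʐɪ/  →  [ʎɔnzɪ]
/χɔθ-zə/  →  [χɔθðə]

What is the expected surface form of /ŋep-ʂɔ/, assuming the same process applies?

The data show progressive place assimilation: /x/ → [χ] after /ʁ/; /ʃ/ → [x] after /g/; /ʐ/ → [z] after /n/; /z/ → [ð] after /θ/. In each pair only place changes, matching the preceding consonant, while manner and voice stay constant.
The rule targets /ʂ/ (voiceless retroflex fricative), which sits after the trigger /p/ (bilabial).
A voiceless bilabial fricative is [ɸ], so the surface segment is [ɸ].

[ŋepɸɔ]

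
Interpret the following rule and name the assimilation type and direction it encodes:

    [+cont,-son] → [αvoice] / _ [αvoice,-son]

regressive voicing assimilation

The rule copies [voice] from the environment onto the target, so the assimilating feature is voicing.
Since the environment is written after the underscore, the trigger follows the target; the direction is regressive.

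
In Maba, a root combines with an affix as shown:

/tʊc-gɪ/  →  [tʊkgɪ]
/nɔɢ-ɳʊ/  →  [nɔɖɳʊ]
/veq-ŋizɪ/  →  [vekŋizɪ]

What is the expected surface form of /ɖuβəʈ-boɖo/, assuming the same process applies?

[ɖuβəpboɖo]

The data show regressive place assimilation: /c/ → [k] before /g/; /ɢ/ → [ɖ] before /ɳ/; /q/ → [k] before /ŋ/. In each pair only place changes, matching the following consonant, while manner and voice stay constant.
The rule targets /ʈ/ (voiceless retroflex stop), which sits before the trigger /b/ (bilabial).
Changing only its place to bilabial gives [p] — the voiceless bilabial stop.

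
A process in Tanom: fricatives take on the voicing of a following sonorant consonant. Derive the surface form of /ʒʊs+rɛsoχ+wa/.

The rule targets /s/ (voiceless alveolar fricative), which sits before the trigger /r/ (voiced).
Changing only its voicing to voiced gives [z] — the voiced alveolar fricative.
At the second juncture, /χ/ likewise becomes [ʁ] adjacent to /w/.

[ʒʊzrɛsoʁwa]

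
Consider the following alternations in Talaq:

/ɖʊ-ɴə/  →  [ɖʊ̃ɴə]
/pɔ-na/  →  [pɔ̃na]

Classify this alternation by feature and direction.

regressive nasality assimilation (vowel nasalisation)

The vowel /ʊ/ surfaces as nasalised [ʊ̃] next to the following nasal /ɴ/ — it has acquired the [+nasal] feature of its neighbour.
The other form shows the same pattern: /ɔ/ → [ɔ̃] before /n/ — each time a vowel is nasalised next to a following nasal.
Because the conditioning nasal is to the right of the vowel that changes, the process is regressive (anticipatory).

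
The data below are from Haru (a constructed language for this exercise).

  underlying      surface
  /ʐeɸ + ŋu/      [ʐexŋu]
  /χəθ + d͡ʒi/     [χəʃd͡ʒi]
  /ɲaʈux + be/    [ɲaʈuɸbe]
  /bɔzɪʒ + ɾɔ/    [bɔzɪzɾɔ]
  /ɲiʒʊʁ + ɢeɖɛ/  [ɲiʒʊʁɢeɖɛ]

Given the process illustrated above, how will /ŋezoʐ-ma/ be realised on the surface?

[ŋezoβma]

The data show regressive place assimilation: /ɸ/ → [x] before /ŋ/; /θ/ → [ʃ] before /d͡ʒ/; /x/ → [ɸ] before /b/; /ʒ/ → [z] before /ɾ/. In each pair only place changes, matching the following consonant, while manner and voice stay constant.
No alternation appears in [ɲiʒʊʁɢeɖɛ]: there the adjacent consonants already agree in place (/ʁ/ and /ɢ/ are both uvular), so this form is consistent with the same rule.
/ʐ/ is a voiced retroflex fricative. The following trigger /m/ is bilabial, so /ʐ/ must become bilabial as well.
Changing only its place to bilabial gives [β] — the voiced bilabial fricative.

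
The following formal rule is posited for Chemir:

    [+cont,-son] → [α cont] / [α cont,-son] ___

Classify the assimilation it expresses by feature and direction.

progressive manner assimilation

The rule copies [cont] (continuancy) from the environment onto the target fricatives; since [±cont] encodes the stop/fricative manner contrast, the assimilating dimension is manner.
The conditioning segment sits to the left of the focus bar, meaning the trigger precedes the segment that changes — progressive assimilation.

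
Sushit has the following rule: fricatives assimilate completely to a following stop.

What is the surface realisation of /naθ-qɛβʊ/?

/θ/ is the segment targeted by the rule; it sits immediately before /q/, so it assimilates completely and surfaces as [q].

[naqqɛβʊ]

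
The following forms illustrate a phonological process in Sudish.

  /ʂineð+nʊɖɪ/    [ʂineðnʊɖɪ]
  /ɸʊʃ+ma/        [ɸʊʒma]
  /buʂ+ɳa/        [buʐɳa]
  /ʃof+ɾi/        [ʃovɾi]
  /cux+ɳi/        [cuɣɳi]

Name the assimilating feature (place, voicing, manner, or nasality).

voicing

The segment that alternates is /ʃ/, which surfaces as [ʒ] when adjacent to /m/.
The change voiceless → voiced matches the voicing of the following /m/, identifying this as voicing assimilation.
Checking the remaining alternations: /ʂ/ → [ʐ] before /ɳ/ (voiceless → voiced, matching voiced); /f/ → [v] before /ɾ/ (voiceless → voiced, matching voiced); /x/ → [ɣ] before /ɳ/ (voiceless → voiced, matching voiced) — only voicing changes, and always toward the following segment.
Nothing changes in [ʂineðnʊɖɪ]: there the adjacent consonants already agree in voicing (/ð/ and /n/ are both voiced), so this form is consistent with the same rule.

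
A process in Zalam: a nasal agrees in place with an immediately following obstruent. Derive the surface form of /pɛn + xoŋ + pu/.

[pɛŋxompu]

The rule targets /n/ (voiced alveolar nasal), which sits before the trigger /x/ (velar).
A voiced velar nasal is [ŋ], so the surface segment is [ŋ].
At the second juncture, /ŋ/ likewise becomes [m] adjacent to /p/.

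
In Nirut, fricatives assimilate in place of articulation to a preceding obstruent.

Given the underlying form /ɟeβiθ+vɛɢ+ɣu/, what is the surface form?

[ɟeβiθðɛɢʁu]

/v/ is a voiced labiodental fricative. The preceding trigger /θ/ is dental, so /v/ must become dental as well.
The voiced dental fricative is [ð], so /v/ → [ð].
At the second juncture, /ɣ/ likewise becomes [ʁ] adjacent to /ɢ/.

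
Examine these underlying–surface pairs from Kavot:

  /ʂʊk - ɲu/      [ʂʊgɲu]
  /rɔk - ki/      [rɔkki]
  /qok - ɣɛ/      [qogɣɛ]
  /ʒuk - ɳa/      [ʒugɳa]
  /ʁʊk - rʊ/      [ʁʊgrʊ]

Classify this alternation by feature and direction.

The segment that alternates is /k/, which surfaces as [g] when adjacent to /ɲ/.
/k/ is voiceless while /ɲ/ is voiced; the output [g] is voiced, matching the trigger — so the feature that spreads is voicing.
Place and manner are unchanged, so the assimilation is partial, not total.
The same holds elsewhere in the data: /k/ → [g] before /ɣ/ (voiceless → voiced, matching voiced); /k/ → [g] before /ɳ/ (voiceless → voiced, matching voiced); /k/ → [g] before /r/ (voiceless → voiced, matching voiced) — only voicing changes, and always toward the following segment.
No alternation appears in [rɔkki]: there the adjacent consonants already agree in voicing (/k/ and /k/ are both voiceless), so this form is consistent with the same rule.
Since the segment that changes precedes the conditioning segment, the assimilation is regressive.

regressive voicing assimilation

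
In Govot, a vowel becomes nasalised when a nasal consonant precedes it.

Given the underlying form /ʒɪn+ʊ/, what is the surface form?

The vowel /ʊ/ is adjacent to the preceding nasal /n/, so it acquires [+nasal] and surfaces as [ʊ̃].

[ʒɪnʊ̃]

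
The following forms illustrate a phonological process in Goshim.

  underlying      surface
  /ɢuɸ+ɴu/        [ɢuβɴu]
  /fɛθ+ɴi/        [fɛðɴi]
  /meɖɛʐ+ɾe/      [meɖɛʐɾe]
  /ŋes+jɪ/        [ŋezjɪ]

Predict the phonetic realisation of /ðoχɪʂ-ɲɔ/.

The data show regressive voicing assimilation: /ɸ/ → [β] before /ɴ/; /θ/ → [ð] before /ɴ/; /s/ → [z] before /j/. In each pair only voicing changes, matching the following consonant, while place and manner stay constant.
No alternation appears in [meɖɛʐɾe]: there the adjacent consonants already agree in voicing (/ʐ/ and /ɾ/ are both voiced), so this form is consistent with the same rule.
The rule targets /ʂ/ (voiceless retroflex fricative), which sits before the trigger /ɲ/ (voiced).
Changing only its voicing to voiced gives [ʐ] — the voiced retroflex fricative.

[ðoχɪʐɲɔ]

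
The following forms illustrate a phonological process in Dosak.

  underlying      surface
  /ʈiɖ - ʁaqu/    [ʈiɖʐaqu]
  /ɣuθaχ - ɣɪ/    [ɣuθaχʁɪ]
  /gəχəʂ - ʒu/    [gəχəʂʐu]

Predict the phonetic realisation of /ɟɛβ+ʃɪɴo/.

[ɟɛβɸɪɴo]

The data show progressive place assimilation: /ʁ/ → [ʐ] after /ɖ/; /ɣ/ → [ʁ] after /χ/; /ʒ/ → [ʐ] after /ʂ/. In each pair only place changes, matching the preceding consonant, while manner and voice stay constant.
The rule targets /ʃ/ (voiceless postalveolar fricative), which sits after the trigger /β/ (bilabial).
A voiceless bilabial fricative is [ɸ], so the surface segment is [ɸ].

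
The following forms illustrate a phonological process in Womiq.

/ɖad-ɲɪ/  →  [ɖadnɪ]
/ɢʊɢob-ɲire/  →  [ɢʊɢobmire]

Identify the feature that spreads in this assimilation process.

The segment that alternates is /ɲ/, which surfaces as [n] when adjacent to /d/.
/ɲ/ is palatal while /d/ is alveolar; the output [n] is alveolar, matching the trigger — so the feature that spreads is place.
The same holds elsewhere in the data: /ɲ/ → [m] after /b/ (palatal → bilabial, matching bilabial) — only place changes, and always toward the preceding segment.

place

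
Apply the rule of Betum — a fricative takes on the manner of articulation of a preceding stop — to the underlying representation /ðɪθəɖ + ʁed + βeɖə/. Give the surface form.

[ðɪθəɖɢedbeɖə]

The rule targets /ʁ/ (voiced uvular fricative), which sits after the trigger /ɖ/ (stop).
Changing only its manner to stop gives [ɢ] — the voiced uvular stop.
At the second juncture, /β/ likewise becomes [b] adjacent to /d/.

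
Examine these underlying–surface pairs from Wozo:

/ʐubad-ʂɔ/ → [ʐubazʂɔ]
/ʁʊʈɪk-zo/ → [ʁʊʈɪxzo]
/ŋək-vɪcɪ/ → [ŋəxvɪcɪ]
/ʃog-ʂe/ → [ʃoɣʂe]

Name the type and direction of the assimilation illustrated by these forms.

Comparing underlying and surface forms, /d/ → [z] is the alternation; the neighbouring /ʂ/ is constant.
The change stop → fricative matches the manner of the following /ʂ/, identifying this as manner assimilation.
Place and voice are unchanged, so the assimilation is partial, not total.
The other alternating forms pattern the same way: /k/ → [x] before /z/ (stop → fricative, matching a fricative); /k/ → [x] before /v/ (stop → fricative, matching a fricative); /g/ → [ɣ] before /ʂ/ (stop → fricative, matching a fricative) — only manner changes, and always toward the following segment.
Since the segment that changes precedes the conditioning segment, the assimilation is regressive.

regressive manner assimilation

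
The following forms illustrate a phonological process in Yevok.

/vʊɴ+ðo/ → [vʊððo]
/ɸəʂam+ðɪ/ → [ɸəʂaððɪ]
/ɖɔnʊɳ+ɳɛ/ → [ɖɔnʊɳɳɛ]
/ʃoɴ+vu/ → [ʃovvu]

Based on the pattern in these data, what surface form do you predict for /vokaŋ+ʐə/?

The data show regressive total assimilation (/ɴ/ → [ð] before /ð/; /m/ → [ð] before /ð/; /ɴ/ → [v] before /v/): in every case the target segment becomes identical to its following neighbour, copying more than a single feature.
In [ɖɔnʊɳɳɛ] the two consonants at the boundary are already identical (/ɳ/ + /ɳ/), so the rule applies vacuously and nothing changes.
/ŋ/ is the segment targeted by the rule; it sits immediately before /ʐ/, so it assimilates completely and surfaces as [ʐ].

[vokaʐʐə]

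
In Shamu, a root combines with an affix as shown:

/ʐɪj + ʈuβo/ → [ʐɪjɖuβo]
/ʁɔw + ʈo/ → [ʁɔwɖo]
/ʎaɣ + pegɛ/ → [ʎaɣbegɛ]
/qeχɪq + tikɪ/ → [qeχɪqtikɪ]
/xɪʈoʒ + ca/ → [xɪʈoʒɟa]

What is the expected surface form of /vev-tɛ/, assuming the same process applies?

[vevdɛ]

The data show progressive voicing assimilation: /ʈ/ → [ɖ] after /j/; /ʈ/ → [ɖ] after /w/; /p/ → [b] after /ɣ/; /c/ → [ɟ] after /ʒ/. In each pair only voicing changes, matching the preceding consonant, while place and manner stay constant.
No alternation appears in [qeχɪqtikɪ]: there the adjacent consonants already agree in voicing (/t/ and /q/ are both voiceless), so this form is consistent with the same rule.
The rule targets /t/ (voiceless alveolar stop), which sits after the trigger /v/ (voiced).
The voiced alveolar stop is [d], so /t/ → [d].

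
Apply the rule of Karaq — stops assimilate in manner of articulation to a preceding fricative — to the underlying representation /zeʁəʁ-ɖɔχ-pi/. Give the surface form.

The rule targets /ɖ/ (voiced retroflex stop), which sits after the trigger /ʁ/ (fricative).
Changing only its manner to fricative gives [ʐ] — the voiced retroflex fricative.
At the second juncture, /p/ likewise becomes [ɸ] adjacent to /χ/.

[zeʁəʁʐɔχɸi]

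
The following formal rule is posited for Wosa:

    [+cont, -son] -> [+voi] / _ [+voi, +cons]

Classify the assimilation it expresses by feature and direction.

The target ([+cont, -son], fricatives) acquires [+voi] next to a voiced consonant ([+voi, +cons]) — it takes on the voicing of its neighbour, so the feature that spreads is voicing.
Since the environment is written after the underscore, the trigger follows the target; the direction is regressive.

regressive voicing assimilation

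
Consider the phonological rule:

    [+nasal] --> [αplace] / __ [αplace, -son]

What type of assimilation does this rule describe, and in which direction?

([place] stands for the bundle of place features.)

regressive place assimilation

The rule copies the place features (abbreviated [place]) from the environment onto the target, so the assimilating feature is place.
The conditioning segment sits to the right of the focus bar, meaning the trigger follows the segment that changes — regressive assimilation.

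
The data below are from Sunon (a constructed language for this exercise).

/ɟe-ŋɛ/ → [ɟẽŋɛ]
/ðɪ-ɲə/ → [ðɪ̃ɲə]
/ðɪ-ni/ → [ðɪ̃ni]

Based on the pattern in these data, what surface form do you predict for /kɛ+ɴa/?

[kɛ̃ɴa]

The data show regressive nasality assimilation (vowel nasalisation): /e/ → [ẽ] before /ŋ/; /ɪ/ → [ɪ̃] before /ɲ/; /ɪ/ → [ɪ̃] before /n/ — a vowel is nasalised by an immediately following nasal consonant.
The vowel /ɛ/ is adjacent to the following nasal /ɴ/, so it acquires [+nasal] and surfaces as [ɛ̃].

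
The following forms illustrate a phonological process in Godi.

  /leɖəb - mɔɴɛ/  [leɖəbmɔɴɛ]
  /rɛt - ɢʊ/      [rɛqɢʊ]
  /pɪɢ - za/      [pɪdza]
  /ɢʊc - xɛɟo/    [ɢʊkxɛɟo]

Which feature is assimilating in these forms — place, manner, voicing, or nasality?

Comparing underlying and surface forms, /t/ → [q] is the alternation; the neighbouring /ɢ/ is constant.
The change alveolar → uvular matches the place of the following /ɢ/, identifying this as place assimilation.
The same holds elsewhere in the data: /ɢ/ → [d] before /z/ (uvular → alveolar, matching alveolar); /c/ → [k] before /x/ (palatal → velar, matching velar) — only place changes, and always toward the following segment.
No alternation appears in [leɖəbmɔɴɛ]: there the adjacent consonants already agree in place (/b/ and /m/ are both bilabial), so this form is consistent with the same rule.

place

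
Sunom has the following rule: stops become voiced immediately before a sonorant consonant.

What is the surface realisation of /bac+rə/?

[baɟrə]

/c/ is a voiceless palatal stop. The following trigger /r/ is voiced, so /c/ must become voiced as well.
A voiced palatal stop is [ɟ], so the surface segment is [ɟ].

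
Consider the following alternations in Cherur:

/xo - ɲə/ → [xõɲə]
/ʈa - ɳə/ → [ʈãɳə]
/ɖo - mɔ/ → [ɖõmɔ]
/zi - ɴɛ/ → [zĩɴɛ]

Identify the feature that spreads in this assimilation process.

The vowel /o/ surfaces as nasalised [õ] next to the following nasal /ɲ/ — it has acquired the [+nasal] feature of its neighbour.
Likewise in the remaining data: /a/ → [ã] before /ɳ/; /o/ → [õ] before /m/; /i/ → [ĩ] before /ɴ/ — each time a vowel is nasalised next to a following nasal.

nasality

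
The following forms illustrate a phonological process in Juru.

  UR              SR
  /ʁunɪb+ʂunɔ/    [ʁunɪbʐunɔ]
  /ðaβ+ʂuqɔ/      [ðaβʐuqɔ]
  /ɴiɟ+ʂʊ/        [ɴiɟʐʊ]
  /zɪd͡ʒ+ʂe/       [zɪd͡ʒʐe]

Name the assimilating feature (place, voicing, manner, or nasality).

voicing

The segment that alternates is /ʂ/, which surfaces as [ʐ] when adjacent to /b/.
/ʂ/ is voiceless while /b/ is voiced; the output [ʐ] is voiced, matching the trigger — so the feature that spreads is voicing.
Checking the remaining alternations: /ʂ/ → [ʐ] after /β/ (voiceless → voiced, matching voiced); /ʂ/ → [ʐ] after /ɟ/ (voiceless → voiced, matching voiced); /ʂ/ → [ʐ] after /d͡ʒ/ (voiceless → voiced, matching voiced) — only voicing changes, and always toward the preceding segment.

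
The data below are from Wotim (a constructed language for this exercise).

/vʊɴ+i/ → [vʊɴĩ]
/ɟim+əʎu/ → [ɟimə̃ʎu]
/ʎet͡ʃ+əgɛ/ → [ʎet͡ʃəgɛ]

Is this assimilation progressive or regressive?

progressive

The vowel /i/ surfaces as nasalised [ĩ] next to the preceding nasal /ɴ/ — it has acquired the [+nasal] feature of its neighbour.
The other form shows the same pattern: /ə/ → [ə̃] after /m/ — each time a vowel is nasalised next to a preceding nasal.
No change occurs in [ʎet͡ʃəgɛ] because the vowel at the boundary is adjacent to an oral consonant, not a nasal (/ə/ next to /t͡ʃ/).
Because the conditioning nasal is to the left of the vowel that changes, the process is progressive (perseverative).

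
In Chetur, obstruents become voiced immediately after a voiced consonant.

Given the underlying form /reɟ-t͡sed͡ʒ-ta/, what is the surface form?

The rule targets /t͡s/ (voiceless alveolar affricate), which sits after the trigger /ɟ/ (voiced).
The voiced alveolar affricate is [d͡z], so /t͡s/ → [d͡z].
At the second juncture, /t/ likewise becomes [d] adjacent to /d͡ʒ/.

[reɟd͡zed͡ʒda]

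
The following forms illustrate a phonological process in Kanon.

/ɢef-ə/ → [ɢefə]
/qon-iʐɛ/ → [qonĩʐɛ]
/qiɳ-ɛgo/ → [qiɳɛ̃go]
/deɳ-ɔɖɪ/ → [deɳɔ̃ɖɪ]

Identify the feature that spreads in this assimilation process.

nasality

The vowel /i/ surfaces as nasalised [ĩ] next to the preceding nasal /n/ — it has acquired the [+nasal] feature of its neighbour.
Likewise in the remaining data: /ɛ/ → [ɛ̃] after /ɳ/; /ɔ/ → [ɔ̃] after /ɳ/ — each time a vowel is nasalised next to a preceding nasal.
No change occurs in [ɢefə] because the vowel at the boundary is adjacent to an oral consonant, not a nasal (/ə/ next to /f/).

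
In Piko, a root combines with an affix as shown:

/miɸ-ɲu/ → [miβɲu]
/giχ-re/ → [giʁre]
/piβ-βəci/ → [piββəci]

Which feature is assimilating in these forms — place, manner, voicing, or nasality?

The segment that alternates is /ɸ/, which surfaces as [β] when adjacent to /ɲ/.
/ɸ/ is voiceless while /ɲ/ is voiced; the output [β] is voiced, matching the trigger — so the feature that spreads is voicing.
Checking the remaining alternation: /χ/ → [ʁ] before /r/ (voiceless → voiced, matching voiced) — only voicing changes, and always toward the following segment.
No alternation appears in [piββəci]: there the adjacent consonants already agree in voicing (/β/ and /β/ are both voiced), so this form is consistent with the same rule.

voicing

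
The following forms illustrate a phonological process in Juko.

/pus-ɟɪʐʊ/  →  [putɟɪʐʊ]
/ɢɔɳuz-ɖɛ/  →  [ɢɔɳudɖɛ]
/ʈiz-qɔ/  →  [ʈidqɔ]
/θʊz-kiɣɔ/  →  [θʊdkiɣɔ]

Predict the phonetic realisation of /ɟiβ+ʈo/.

[ɟibʈo]

The data show regressive manner assimilation: /s/ → [t] before /ɟ/; /z/ → [d] before /ɖ/; /z/ → [d] before /q/; /z/ → [d] before /k/. In each pair only manner changes, matching the following consonant, while place and voice stay constant.
/β/ is a voiced bilabial fricative. The following trigger /ʈ/ is a stop, so /β/ must become a stop as well.
A voiced bilabial stop is [b], so the surface segment is [b].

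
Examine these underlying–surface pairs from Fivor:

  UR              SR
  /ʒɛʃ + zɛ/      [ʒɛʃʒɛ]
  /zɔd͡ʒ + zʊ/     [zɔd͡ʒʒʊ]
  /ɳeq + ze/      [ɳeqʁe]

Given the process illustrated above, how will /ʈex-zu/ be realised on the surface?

The data show progressive place assimilation: /z/ → [ʒ] after /ʃ/; /z/ → [ʒ] after /d͡ʒ/; /z/ → [ʁ] after /q/. In each pair only place changes, matching the preceding consonant, while manner and voice stay constant.
The rule targets /z/ (voiced alveolar fricative), which sits after the trigger /x/ (velar).
A voiced velar fricative is [ɣ], so the surface segment is [ɣ].

[ʈexɣu]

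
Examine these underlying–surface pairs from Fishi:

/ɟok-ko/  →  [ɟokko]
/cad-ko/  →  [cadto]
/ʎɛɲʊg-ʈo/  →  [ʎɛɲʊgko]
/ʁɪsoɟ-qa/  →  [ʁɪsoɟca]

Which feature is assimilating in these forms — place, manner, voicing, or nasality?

Comparing underlying and surface forms, /k/ → [t] is the alternation; the neighbouring /d/ is constant.
The change velar → alveolar matches the place of the preceding /d/, identifying this as place assimilation.
Checking the remaining alternations: /ʈ/ → [k] after /g/ (retroflex → velar, matching velar); /q/ → [c] after /ɟ/ (uvular → palatal, matching palatal) — only place changes, and always toward the preceding segment.
No alternation appears in [ɟokko]: there the adjacent consonants already agree in place (/k/ and /k/ are both velar), so this form is consistent with the same rule.

place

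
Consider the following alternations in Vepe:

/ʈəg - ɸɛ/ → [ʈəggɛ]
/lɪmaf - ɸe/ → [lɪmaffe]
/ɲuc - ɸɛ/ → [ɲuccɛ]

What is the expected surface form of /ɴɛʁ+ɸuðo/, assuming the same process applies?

[ɴɛʁʁuðo]

The data show progressive total assimilation (/ɸ/ → [g] after /g/; /ɸ/ → [f] after /f/; /ɸ/ → [c] after /c/): in every case the target segment becomes identical to its preceding neighbour, copying more than a single feature.
/ɸ/ is the segment targeted by the rule; it sits immediately after /ʁ/, so it assimilates completely and surfaces as [ʁ].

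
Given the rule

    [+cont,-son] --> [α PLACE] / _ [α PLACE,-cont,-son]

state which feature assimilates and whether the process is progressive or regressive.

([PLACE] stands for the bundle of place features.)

The shared variable α links the value of the place features (abbreviated [PLACE]) on the target to the same value on the neighbouring segment, so place is the feature that assimilates.
The conditioning segment sits to the right of the focus bar, meaning the trigger follows the segment that changes — regressive assimilation.

regressive place assimilation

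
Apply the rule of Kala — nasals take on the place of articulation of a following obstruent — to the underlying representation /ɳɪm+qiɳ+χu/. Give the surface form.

[ɳɪɴqiɴχu]

/m/ is a voiced bilabial nasal. The following trigger /q/ is uvular, so /m/ must become uvular as well.
The voiced uvular nasal is [ɴ], so /m/ → [ɴ].
At the second juncture, /ɳ/ likewise becomes [ɴ] adjacent to /χ/.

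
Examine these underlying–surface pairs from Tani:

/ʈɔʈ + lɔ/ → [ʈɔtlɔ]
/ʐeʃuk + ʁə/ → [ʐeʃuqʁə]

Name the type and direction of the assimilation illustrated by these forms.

Underlying /ʈ/ is realised as [t] next to /l/; /l/ itself does not change.
/ʈ/ is retroflex while /l/ is alveolar; the output [t] is alveolar, matching the trigger — so the feature that spreads is place.
Manner and voice are unchanged, so the assimilation is partial, not total.
The same holds elsewhere in the data: /k/ → [q] before /ʁ/ (velar → uvular, matching uvular) — only place changes, and always toward the following segment.
The trigger is the following segment, so the direction is regressive (anticipatory).

regressive place assimilation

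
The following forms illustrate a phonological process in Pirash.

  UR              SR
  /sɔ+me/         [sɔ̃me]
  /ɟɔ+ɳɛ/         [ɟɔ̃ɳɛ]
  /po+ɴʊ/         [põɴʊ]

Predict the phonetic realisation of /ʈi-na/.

[ʈĩna]

The data show regressive nasality assimilation (vowel nasalisation): /ɔ/ → [ɔ̃] before /m/; /ɔ/ → [ɔ̃] before /ɳ/; /o/ → [õ] before /ɴ/ — a vowel is nasalised by an immediately following nasal consonant.
The vowel /i/ is adjacent to the following nasal /n/, so it acquires [+nasal] and surfaces as [ĩ].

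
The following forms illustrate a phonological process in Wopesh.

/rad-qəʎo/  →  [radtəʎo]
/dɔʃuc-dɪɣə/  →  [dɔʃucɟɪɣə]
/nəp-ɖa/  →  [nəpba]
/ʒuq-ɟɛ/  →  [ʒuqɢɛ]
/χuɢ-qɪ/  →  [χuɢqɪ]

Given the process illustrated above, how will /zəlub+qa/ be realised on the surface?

The data show progressive place assimilation: /q/ → [t] after /d/; /d/ → [ɟ] after /c/; /ɖ/ → [b] after /p/; /ɟ/ → [ɢ] after /q/. In each pair only place changes, matching the preceding consonant, while manner and voice stay constant.
No alternation appears in [χuɢqɪ]: there the adjacent consonants already agree in place (/q/ and /ɢ/ are both uvular), so this form is consistent with the same rule.
The rule targets /q/ (voiceless uvular stop), which sits after the trigger /b/ (bilabial).
The voiceless bilabial stop is [p], so /q/ → [p].

[zəlubpa]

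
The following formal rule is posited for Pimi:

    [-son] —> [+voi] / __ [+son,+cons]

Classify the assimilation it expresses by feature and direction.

regressive voicing assimilation

The structural change is [+voi], and the conditioning segment [+son,+cons] (a sonorant consonant) is itself voiced, so the target comes to share the voicing of its neighbour — voicing assimilation.
Since the environment is written after the underscore, the trigger follows the target; the direction is regressive.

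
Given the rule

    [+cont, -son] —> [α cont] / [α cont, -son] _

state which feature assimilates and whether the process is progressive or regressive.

The rule copies [cont] (continuancy) from the environment onto the target fricatives; since [±cont] encodes the stop/fricative manner contrast, the assimilating dimension is manner.
The conditioning segment sits to the left of the focus bar, meaning the trigger precedes the segment that changes — progressive assimilation.

progressive manner assimilation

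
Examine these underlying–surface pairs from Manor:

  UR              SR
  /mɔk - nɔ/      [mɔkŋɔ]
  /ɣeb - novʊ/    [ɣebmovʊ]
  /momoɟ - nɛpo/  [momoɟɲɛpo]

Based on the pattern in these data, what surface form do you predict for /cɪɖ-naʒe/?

[cɪɖɳaʒe]

The data show progressive place assimilation: /n/ → [ŋ] after /k/; /n/ → [m] after /b/; /n/ → [ɲ] after /ɟ/. In each pair only place changes, matching the preceding consonant, while manner and voice stay constant.
/n/ is a voiced alveolar nasal. The preceding trigger /ɖ/ is retroflex, so /n/ must become retroflex as well.
A voiced retroflex nasal is [ɳ], so the surface segment is [ɳ].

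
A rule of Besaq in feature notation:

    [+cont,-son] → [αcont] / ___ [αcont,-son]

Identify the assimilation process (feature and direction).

The rule copies [cont] (continuancy) from the environment onto the target fricatives; since [±cont] encodes the stop/fricative manner contrast, the assimilating dimension is manner.
The conditioning segment sits to the right of the focus bar, meaning the trigger follows the segment that changes — regressive assimilation.

regressive manner assimilation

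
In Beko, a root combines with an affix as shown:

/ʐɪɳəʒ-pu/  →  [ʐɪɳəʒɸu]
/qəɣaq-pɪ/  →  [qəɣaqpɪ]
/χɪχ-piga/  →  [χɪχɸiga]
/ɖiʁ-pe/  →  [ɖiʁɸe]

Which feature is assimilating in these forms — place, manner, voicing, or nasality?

Comparing underlying and surface forms, /p/ → [ɸ] is the alternation; the neighbouring /ʒ/ is constant.
/p/ is a stop while /ʒ/ is a fricative; the output [ɸ] is a fricative, matching the trigger — so the feature that spreads is manner.
The other alternating forms pattern the same way: /p/ → [ɸ] after /χ/ (stop → fricative, matching a fricative); /p/ → [ɸ] after /ʁ/ (stop → fricative, matching a fricative) — only manner changes, and always toward the preceding segment.
Nothing changes in [qəɣaqpɪ]: there the adjacent consonants already agree in manner (/p/ and /q/ are both stops), so this form is consistent with the same rule.

manner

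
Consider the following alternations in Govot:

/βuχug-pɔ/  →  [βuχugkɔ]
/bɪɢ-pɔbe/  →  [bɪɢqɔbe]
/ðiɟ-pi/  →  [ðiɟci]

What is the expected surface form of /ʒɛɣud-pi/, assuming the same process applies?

[ʒɛɣudti]

The data show progressive place assimilation: /p/ → [k] after /g/; /p/ → [q] after /ɢ/; /p/ → [c] after /ɟ/. In each pair only place changes, matching the preceding consonant, while manner and voice stay constant.
/p/ is a voiceless bilabial stop. The preceding trigger /d/ is alveolar, so /p/ must become alveolar as well.
The voiceless alveolar stop is [t], so /p/ → [t].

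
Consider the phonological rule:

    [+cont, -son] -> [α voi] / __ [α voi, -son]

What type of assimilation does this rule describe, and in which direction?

The shared variable α links the value of [voi] on the target to the same value on the neighbouring segment, so voicing is the feature that assimilates.
Since the environment is written after the underscore, the trigger follows the target; the direction is regressive.

regressive voicing assimilation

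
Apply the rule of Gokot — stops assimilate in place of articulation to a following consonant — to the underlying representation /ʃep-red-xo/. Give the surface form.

/p/ is a voiceless bilabial stop. The following trigger /r/ is alveolar, so /p/ must become alveolar as well.
A voiceless alveolar stop is [t], so the surface segment is [t].
At the second juncture, /d/ likewise becomes [g] adjacent to /x/.

[ʃetregxo]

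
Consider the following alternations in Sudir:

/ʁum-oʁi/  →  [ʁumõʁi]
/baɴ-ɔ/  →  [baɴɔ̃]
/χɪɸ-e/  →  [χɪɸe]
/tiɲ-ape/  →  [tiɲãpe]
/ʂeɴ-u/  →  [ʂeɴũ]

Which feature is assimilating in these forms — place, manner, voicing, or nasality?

nasality

The vowel /o/ surfaces as nasalised [õ] next to the preceding nasal /m/ — it has acquired the [+nasal] feature of its neighbour.
The other forms show the same pattern: /ɔ/ → [ɔ̃] after /ɴ/; /a/ → [ã] after /ɲ/; /u/ → [ũ] after /ɴ/ — each time a vowel is nasalised next to a preceding nasal.
No change occurs in [χɪɸe] because the vowel at the boundary is adjacent to an oral consonant, not a nasal (/e/ next to /ɸ/).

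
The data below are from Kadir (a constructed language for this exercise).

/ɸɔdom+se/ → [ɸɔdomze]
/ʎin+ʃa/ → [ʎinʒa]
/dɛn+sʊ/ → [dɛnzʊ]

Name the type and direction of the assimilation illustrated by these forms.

progressive voicing assimilation

The segment that alternates is /s/, which surfaces as [z] when adjacent to /m/.
/s/ is voiceless while /m/ is voiced; the output [z] is voiced, matching the trigger — so the feature that spreads is voicing.
Place and manner are unchanged, so the assimilation is partial, not total.
The other alternating forms pattern the same way: /ʃ/ → [ʒ] after /n/ (voiceless → voiced, matching voiced); /s/ → [z] after /n/ (voiceless → voiced, matching voiced) — only voicing changes, and always toward the preceding segment.
The trigger is the preceding segment, so the direction is progressive (perseverative).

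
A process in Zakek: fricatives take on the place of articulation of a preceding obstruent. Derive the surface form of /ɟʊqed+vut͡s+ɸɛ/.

[ɟʊqedzut͡ssɛ]

/v/ is a voiced labiodental fricative. The preceding trigger /d/ is alveolar, so /v/ must become alveolar as well.
The voiced alveolar fricative is [z], so /v/ → [z].
At the second juncture, /ɸ/ likewise becomes [s] adjacent to /t͡s/.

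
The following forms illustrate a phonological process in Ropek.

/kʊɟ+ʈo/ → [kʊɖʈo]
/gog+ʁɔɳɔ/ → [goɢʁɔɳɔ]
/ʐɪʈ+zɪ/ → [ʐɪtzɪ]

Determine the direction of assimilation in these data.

Underlying /ɟ/ is realised as [ɖ] next to /ʈ/; /ʈ/ itself does not change.
The change palatal → retroflex matches the place of the following /ʈ/, identifying this as place assimilation.
The other alternating forms pattern the same way: /g/ → [ɢ] before /ʁ/ (velar → uvular, matching uvular); /ʈ/ → [t] before /z/ (retroflex → alveolar, matching alveolar) — only place changes, and always toward the following segment.
The trigger is the following segment, so the direction is regressive (anticipatory).

regressive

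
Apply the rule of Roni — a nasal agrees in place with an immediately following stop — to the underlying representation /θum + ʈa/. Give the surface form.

[θuɳʈa]

/m/ is a voiced bilabial nasal. The following trigger /ʈ/ is retroflex, so /m/ must become retroflex as well.
Changing only its place to retroflex gives [ɳ] — the voiced retroflex nasal.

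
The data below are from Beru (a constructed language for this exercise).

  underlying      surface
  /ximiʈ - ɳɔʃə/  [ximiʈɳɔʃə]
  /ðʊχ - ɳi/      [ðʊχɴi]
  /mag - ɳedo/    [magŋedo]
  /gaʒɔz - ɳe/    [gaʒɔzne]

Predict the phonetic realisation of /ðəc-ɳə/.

The data show progressive place assimilation: /ɳ/ → [ɴ] after /χ/; /ɳ/ → [ŋ] after /g/; /ɳ/ → [n] after /z/. In each pair only place changes, matching the preceding consonant, while manner and voice stay constant.
Nothing changes in [ximiʈɳɔʃə]: there the adjacent consonants already agree in place (/ɳ/ and /ʈ/ are both retroflex), so this form is consistent with the same rule.
The rule targets /ɳ/ (voiced retroflex nasal), which sits after the trigger /c/ (palatal).
A voiced palatal nasal is [ɲ], so the surface segment is [ɲ].

[ðəcɲə]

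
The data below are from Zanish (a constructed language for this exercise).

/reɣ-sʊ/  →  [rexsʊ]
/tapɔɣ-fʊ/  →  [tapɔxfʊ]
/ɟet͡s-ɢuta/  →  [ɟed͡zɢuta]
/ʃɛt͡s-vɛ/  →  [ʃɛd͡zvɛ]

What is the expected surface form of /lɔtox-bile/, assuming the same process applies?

The data show regressive voicing assimilation: /ɣ/ → [x] before /s/; /ɣ/ → [x] before /f/; /t͡s/ → [d͡z] before /ɢ/; /t͡s/ → [d͡z] before /v/. In each pair only voicing changes, matching the following consonant, while place and manner stay constant.
The rule targets /x/ (voiceless velar fricative), which sits before the trigger /b/ (voiced).
A voiced velar fricative is [ɣ], so the surface segment is [ɣ].

[lɔtoɣbile]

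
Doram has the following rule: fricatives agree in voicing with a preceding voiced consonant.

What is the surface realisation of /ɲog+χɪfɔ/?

[ɲogʁɪfɔ]

The rule targets /χ/ (voiceless uvular fricative), which sits after the trigger /g/ (voiced).
A voiced uvular fricative is [ʁ], so the surface segment is [ʁ].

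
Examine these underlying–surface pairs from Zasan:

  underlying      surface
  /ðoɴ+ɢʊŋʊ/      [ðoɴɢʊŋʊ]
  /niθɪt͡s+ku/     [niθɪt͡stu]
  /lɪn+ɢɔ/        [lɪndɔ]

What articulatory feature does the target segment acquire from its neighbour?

Comparing underlying and surface forms, /k/ → [t] is the alternation; the neighbouring /t͡s/ is constant.
The change velar → alveolar matches the place of the preceding /t͡s/, identifying this as place assimilation.
The other alternating form patterns the same way: /ɢ/ → [d] after /n/ (uvular → alveolar, matching alveolar) — only place changes, and always toward the preceding segment.
Nothing changes in [ðoɴɢʊŋʊ]: there the adjacent consonants already agree in place (/ɢ/ and /ɴ/ are both uvular), so this form is consistent with the same rule.

place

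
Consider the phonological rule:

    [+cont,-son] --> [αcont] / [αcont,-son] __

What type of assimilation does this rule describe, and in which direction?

The rule copies [cont] (continuancy) from the environment onto the target fricatives; since [±cont] encodes the stop/fricative manner contrast, the assimilating dimension is manner.
The conditioning segment sits to the left of the focus bar, meaning the trigger precedes the segment that changes — progressive assimilation.

progressive manner assimilation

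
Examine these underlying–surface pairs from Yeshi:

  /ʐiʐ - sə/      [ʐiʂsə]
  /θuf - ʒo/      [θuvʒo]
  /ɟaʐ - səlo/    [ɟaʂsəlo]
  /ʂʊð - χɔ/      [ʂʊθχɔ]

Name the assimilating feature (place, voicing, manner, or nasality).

voicing

Underlying /ʐ/ is realised as [ʂ] next to /s/; /s/ itself does not change.
/ʐ/ is voiced while /s/ is voiceless; the output [ʂ] is voiceless, matching the trigger — so the feature that spreads is voicing.
The same holds elsewhere in the data: /f/ → [v] before /ʒ/ (voiceless → voiced, matching voiced); /ð/ → [θ] before /χ/ (voiced → voiceless, matching voiceless) — only voicing changes, and always toward the following segment.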